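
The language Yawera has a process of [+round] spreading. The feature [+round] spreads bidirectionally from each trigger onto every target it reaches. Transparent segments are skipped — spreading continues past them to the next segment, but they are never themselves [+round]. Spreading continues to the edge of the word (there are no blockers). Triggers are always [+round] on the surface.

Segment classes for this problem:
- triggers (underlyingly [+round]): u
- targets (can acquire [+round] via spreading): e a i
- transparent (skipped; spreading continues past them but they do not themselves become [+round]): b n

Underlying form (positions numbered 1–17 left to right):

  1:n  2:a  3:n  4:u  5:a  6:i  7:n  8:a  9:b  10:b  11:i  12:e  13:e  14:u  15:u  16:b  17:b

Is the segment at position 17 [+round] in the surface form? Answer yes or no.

no

From /u/ at 4 rightward: 5 /a/ → [+round]; 6 /i/ → [+round]; 7 /n/ transparent; 8 /a/ → [+round]; 9 /b/ transparent; 10 /b/ transparent; 11 /i/ → [+round]; 12 /e/ → [+round]; 13 /e/ → [+round]; 14 /u/ is itself a trigger — this domain ends here.
From /u/ at 4 leftward: 3 /n/ transparent; 2 /a/ → [+round]; 1 /n/ transparent; word edge.
From /u/ at 14 rightward: 15 /u/ is itself a trigger — this domain ends here.
From /u/ at 14 leftward: 13 /e/ → [+round]; 12 /e/ → [+round]; 11 /i/ → [+round]; 10 /b/ transparent; 9 /b/ transparent; 8 /a/ → [+round]; 7 /n/ transparent; 6 /i/ → [+round]; 5 /a/ → [+round]; 4 /u/ is itself a trigger — this domain ends here.
From /u/ at 15 rightward: 16 /b/ transparent; 17 /b/ transparent; word edge.
From /u/ at 15 leftward: 14 /u/ is itself a trigger — this domain ends here.
[+round] positions on the surface: 2 4 5 6 8 11 12 13 14 15.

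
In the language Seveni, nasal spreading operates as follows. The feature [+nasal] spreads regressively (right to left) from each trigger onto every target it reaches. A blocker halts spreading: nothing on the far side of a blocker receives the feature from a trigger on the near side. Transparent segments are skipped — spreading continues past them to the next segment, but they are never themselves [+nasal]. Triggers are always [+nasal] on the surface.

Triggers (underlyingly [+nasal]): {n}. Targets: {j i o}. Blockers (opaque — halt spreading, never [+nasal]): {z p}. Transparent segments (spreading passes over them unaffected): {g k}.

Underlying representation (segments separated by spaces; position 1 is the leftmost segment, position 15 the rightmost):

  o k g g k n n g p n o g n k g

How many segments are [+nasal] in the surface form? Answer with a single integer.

6

From /n/ at 6 leftward: 5 /k/ transparent; 4 /g/ transparent; 3 /g/ transparent; 2 /k/ transparent; 1 /o/ → [+nasal]; word edge.
From /n/ at 7 leftward: 6 /n/ is itself a trigger — this domain ends here.
From /n/ at 10 leftward: 9 /p/ blocks.
From /n/ at 13 leftward: 12 /g/ transparent; 11 /o/ → [+nasal]; 10 /n/ is itself a trigger — this domain ends here.
[+nasal] positions on the surface: 1 6 7 10 11 13.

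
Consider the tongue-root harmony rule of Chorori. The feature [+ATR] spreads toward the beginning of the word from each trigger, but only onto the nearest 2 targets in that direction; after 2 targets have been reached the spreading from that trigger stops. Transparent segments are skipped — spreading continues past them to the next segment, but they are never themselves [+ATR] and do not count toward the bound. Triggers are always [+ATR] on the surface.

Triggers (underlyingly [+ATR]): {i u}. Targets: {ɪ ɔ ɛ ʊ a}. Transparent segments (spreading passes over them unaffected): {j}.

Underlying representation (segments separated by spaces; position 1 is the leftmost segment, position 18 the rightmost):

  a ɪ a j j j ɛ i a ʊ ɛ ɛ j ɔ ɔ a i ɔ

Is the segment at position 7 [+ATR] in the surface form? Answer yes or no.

yes

From /i/ at 8 leftward: 7 /ɛ/ → [+ATR]; 6 /j/ transparent; 5 /j/ transparent; 4 /j/ transparent; 3 /a/ → [+ATR]; bound reached.
From /i/ at 17 leftward: 16 /a/ → [+ATR]; 15 /ɔ/ → [+ATR]; bound reached.
Targets with no active source: positions 1 2 9 10 11 12 14 18 stay [-ATR].
[+ATR] positions on the surface: 3 7 8 15 16 17.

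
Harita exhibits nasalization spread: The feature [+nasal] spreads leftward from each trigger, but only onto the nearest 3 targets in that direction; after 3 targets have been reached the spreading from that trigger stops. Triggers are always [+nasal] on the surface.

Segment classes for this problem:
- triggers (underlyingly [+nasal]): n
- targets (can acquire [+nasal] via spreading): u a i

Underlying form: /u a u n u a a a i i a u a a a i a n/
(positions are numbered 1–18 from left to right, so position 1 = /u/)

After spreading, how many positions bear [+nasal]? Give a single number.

8

From /n/ at 4 leftward: 3 /u/ → [+nasal]; 2 /a/ → [+nasal]; 1 /u/ → [+nasal]; bound reached.
From /n/ at 18 leftward: 17 /a/ → [+nasal]; 16 /i/ → [+nasal]; 15 /a/ → [+nasal]; bound reached.
Targets with no active source: positions 5 6 7 8 9 10 11 12 13 14 stay [-nasal].
[+nasal] positions on the surface: 1 2 3 4 15 16 17 18.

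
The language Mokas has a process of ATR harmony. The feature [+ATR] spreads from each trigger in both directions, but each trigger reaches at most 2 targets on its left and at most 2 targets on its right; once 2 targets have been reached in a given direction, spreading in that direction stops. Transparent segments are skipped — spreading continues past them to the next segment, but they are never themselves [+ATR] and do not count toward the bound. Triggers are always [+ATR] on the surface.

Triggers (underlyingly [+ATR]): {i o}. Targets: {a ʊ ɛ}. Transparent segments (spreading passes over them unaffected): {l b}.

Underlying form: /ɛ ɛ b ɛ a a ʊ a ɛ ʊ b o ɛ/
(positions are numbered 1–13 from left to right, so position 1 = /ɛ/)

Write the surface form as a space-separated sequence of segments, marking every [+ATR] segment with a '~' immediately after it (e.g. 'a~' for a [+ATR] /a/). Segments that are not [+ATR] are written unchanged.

ɛ ɛ b ɛ a a ʊ a ɛ~ ʊ~ b o~ ɛ~

From /o/ at 12 rightward: 13 /ɛ/ → [+ATR]; word edge.
From /o/ at 12 leftward: 11 /b/ transparent; 10 /ʊ/ → [+ATR]; 9 /ɛ/ → [+ATR]; bound reached.
Targets with no active source: positions 1 2 4 5 6 7 8 stay [-ATR].
[+ATR] positions on the surface: 9 10 12 13.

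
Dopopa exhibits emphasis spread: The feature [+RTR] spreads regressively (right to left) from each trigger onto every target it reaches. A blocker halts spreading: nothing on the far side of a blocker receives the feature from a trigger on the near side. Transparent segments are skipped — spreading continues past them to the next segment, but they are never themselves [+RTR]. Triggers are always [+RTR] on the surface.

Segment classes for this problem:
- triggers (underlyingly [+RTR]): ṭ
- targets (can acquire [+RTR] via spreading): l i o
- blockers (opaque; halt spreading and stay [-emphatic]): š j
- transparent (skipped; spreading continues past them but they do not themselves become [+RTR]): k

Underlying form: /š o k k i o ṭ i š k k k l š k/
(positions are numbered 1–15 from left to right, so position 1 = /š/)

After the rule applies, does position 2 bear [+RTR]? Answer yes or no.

yes

From /ṭ/ at 7 leftward: 6 /o/ → [+RTR]; 5 /i/ → [+RTR]; 4 /k/ transparent; 3 /k/ transparent; 2 /o/ → [+RTR]; 1 /š/ blocks.
Targets with no active source: positions 8 13 stay [-emphatic].
[+RTR] positions on the surface: 2 5 6 7.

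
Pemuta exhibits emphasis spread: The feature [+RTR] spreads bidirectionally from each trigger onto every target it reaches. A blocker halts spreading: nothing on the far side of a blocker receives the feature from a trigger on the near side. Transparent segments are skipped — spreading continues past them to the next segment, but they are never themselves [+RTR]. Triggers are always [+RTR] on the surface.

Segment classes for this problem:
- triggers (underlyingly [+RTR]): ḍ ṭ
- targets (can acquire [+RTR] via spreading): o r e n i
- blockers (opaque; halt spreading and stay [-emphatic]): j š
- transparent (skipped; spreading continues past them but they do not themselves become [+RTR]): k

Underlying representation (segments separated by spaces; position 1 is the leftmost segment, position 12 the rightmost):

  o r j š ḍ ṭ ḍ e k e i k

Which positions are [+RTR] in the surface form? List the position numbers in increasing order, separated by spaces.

5 6 7 8 10 11

From /ḍ/ at 5 rightward: 6 /ṭ/ is itself a trigger — this domain ends here.
From /ḍ/ at 5 leftward: 4 /š/ blocks.
From /ṭ/ at 6 rightward: 7 /ḍ/ is itself a trigger — this domain ends here.
From /ṭ/ at 6 leftward: 5 /ḍ/ is itself a trigger — this domain ends here.
From /ḍ/ at 7 rightward: 8 /e/ → [+RTR]; 9 /k/ transparent; 10 /e/ → [+RTR]; 11 /i/ → [+RTR]; 12 /k/ transparent; word edge.
From /ḍ/ at 7 leftward: 6 /ṭ/ is itself a trigger — this domain ends here.
Targets with no active source: positions 1 2 stay [-emphatic].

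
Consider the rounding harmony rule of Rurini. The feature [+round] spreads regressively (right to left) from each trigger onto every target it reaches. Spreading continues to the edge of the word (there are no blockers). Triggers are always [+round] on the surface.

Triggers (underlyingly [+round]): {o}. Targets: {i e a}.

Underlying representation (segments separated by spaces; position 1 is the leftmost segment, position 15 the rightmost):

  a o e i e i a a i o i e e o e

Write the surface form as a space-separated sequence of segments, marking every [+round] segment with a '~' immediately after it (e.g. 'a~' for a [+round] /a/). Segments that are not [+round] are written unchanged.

From /o/ at 2 leftward: 1 /a/ → [+round]; word edge.
From /o/ at 10 leftward: 9 /i/ → [+round]; 8 /a/ → [+round]; 7 /a/ → [+round]; 6 /i/ → [+round]; 5 /e/ → [+round]; 4 /i/ → [+round]; 3 /e/ → [+round]; 2 /o/ is itself a trigger — this domain ends here.
From /o/ at 14 leftward: 13 /e/ → [+round]; 12 /e/ → [+round]; 11 /i/ → [+round]; 10 /o/ is itself a trigger — this domain ends here.
Target with no active source: position 15 stays [-round].
[+round] positions on the surface: 1 2 3 4 5 6 7 8 9 10 11 12 13 14.

a~ o~ e~ i~ e~ i~ a~ a~ i~ o~ i~ e~ e~ o~ e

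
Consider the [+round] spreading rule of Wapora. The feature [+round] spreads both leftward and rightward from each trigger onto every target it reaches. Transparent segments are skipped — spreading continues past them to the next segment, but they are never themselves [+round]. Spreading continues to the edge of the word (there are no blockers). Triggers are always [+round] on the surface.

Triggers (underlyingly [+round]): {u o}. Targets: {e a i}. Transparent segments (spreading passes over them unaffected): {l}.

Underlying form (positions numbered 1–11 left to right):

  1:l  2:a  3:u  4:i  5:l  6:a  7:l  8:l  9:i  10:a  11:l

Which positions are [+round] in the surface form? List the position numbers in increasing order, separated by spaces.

From /u/ at 3 rightward: 4 /i/ → [+round]; 5 /l/ transparent; 6 /a/ → [+round]; 7 /l/ transparent; 8 /l/ transparent; 9 /i/ → [+round]; 10 /a/ → [+round]; 11 /l/ transparent; word edge.
From /u/ at 3 leftward: 2 /a/ → [+round]; 1 /l/ transparent; word edge.

2 3 4 6 9 10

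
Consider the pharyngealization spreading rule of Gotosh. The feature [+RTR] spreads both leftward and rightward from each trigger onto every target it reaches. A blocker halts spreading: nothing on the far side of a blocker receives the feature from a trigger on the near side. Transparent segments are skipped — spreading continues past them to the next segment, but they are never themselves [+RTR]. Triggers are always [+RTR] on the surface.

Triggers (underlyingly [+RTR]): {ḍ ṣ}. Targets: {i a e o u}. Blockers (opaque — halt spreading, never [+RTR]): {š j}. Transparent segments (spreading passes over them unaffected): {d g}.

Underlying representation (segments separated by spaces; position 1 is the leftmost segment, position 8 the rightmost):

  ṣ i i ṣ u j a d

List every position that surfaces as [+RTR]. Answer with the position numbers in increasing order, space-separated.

From /ṣ/ at 1 rightward: 2 /i/ → [+RTR]; 3 /i/ → [+RTR]; 4 /ṣ/ is itself a trigger — this domain ends here.
From /ṣ/ at 1 leftward: word edge.
From /ṣ/ at 4 rightward: 5 /u/ → [+RTR]; 6 /j/ blocks.
From /ṣ/ at 4 leftward: 3 /i/ → [+RTR]; 2 /i/ → [+RTR]; 1 /ṣ/ is itself a trigger — this domain ends here.
Target with no active source: position 7 stays [-emphatic].

1 2 3 4 5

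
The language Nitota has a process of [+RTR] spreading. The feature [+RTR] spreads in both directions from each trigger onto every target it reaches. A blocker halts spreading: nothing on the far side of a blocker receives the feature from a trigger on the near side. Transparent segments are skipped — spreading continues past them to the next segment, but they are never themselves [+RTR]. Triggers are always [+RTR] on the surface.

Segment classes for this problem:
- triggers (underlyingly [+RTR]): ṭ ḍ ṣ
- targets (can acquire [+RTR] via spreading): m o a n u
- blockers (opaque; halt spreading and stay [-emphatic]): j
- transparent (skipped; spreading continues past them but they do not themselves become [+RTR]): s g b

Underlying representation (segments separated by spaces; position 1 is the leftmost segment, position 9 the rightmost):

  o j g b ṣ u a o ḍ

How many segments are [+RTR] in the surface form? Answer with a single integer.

From /ṣ/ at 5 rightward: 6 /u/ → [+RTR]; 7 /a/ → [+RTR]; 8 /o/ → [+RTR]; 9 /ḍ/ is itself a trigger — this domain ends here.
From /ṣ/ at 5 leftward: 4 /b/ transparent; 3 /g/ transparent; 2 /j/ blocks.
From /ḍ/ at 9 rightward: word edge.
From /ḍ/ at 9 leftward: 8 /o/ → [+RTR]; 7 /a/ → [+RTR]; 6 /u/ → [+RTR]; 5 /ṣ/ is itself a trigger — this domain ends here.
Target with no active source: position 1 stays [-emphatic].
[+RTR] positions on the surface: 5 6 7 8 9.

5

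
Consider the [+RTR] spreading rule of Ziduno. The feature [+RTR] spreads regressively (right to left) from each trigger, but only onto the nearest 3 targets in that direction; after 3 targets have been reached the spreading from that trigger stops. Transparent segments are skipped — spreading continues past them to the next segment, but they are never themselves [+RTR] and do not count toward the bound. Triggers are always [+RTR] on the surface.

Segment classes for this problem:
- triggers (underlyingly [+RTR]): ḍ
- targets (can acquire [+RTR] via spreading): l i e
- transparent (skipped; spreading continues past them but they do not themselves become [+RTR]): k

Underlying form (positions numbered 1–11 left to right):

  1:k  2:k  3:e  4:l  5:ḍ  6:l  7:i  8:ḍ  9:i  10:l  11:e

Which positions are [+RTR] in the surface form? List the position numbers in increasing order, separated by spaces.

From /ḍ/ at 5 leftward: 4 /l/ → [+RTR]; 3 /e/ → [+RTR]; 2 /k/ transparent; 1 /k/ transparent; word edge.
From /ḍ/ at 8 leftward: 7 /i/ → [+RTR]; 6 /l/ → [+RTR]; 5 /ḍ/ is itself a trigger — this domain ends here.
Targets with no active source: positions 9 10 11 stay [-emphatic].

3 4 5 6 7 8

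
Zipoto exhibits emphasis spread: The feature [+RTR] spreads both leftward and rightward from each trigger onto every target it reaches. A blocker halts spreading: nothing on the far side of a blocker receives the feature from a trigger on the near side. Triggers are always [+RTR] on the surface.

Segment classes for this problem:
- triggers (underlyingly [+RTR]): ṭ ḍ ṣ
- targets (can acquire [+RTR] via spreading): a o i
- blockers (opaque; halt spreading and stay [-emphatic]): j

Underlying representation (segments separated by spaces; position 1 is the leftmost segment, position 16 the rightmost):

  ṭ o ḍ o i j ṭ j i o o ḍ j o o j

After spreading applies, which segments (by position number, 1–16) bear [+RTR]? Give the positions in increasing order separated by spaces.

From /ṭ/ at 1 rightward: 2 /o/ → [+RTR]; 3 /ḍ/ is itself a trigger — this domain ends here.
From /ṭ/ at 1 leftward: word edge.
From /ḍ/ at 3 rightward: 4 /o/ → [+RTR]; 5 /i/ → [+RTR]; 6 /j/ blocks.
From /ḍ/ at 3 leftward: 2 /o/ → [+RTR]; 1 /ṭ/ is itself a trigger — this domain ends here.
From /ṭ/ at 7 rightward: 8 /j/ blocks.
From /ṭ/ at 7 leftward: 6 /j/ blocks.
From /ḍ/ at 12 rightward: 13 /j/ blocks.
From /ḍ/ at 12 leftward: 11 /o/ → [+RTR]; 10 /o/ → [+RTR]; 9 /i/ → [+RTR]; 8 /j/ blocks.
Targets with no active source: positions 14 15 stay [-emphatic].

1 2 3 4 5 7 9 10 11 12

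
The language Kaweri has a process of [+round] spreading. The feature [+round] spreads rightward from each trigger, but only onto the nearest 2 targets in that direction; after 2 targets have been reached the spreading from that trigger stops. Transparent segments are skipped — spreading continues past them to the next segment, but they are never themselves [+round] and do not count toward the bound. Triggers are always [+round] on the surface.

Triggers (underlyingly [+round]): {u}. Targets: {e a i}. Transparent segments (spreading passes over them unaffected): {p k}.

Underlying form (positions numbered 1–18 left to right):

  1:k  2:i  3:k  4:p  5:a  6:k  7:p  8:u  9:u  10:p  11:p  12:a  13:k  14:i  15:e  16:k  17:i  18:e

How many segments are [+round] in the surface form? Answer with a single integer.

From /u/ at 8 rightward: 9 /u/ is itself a trigger — this domain ends here.
From /u/ at 9 rightward: 10 /p/ transparent; 11 /p/ transparent; 12 /a/ → [+round]; 13 /k/ transparent; 14 /i/ → [+round]; bound reached.
Targets with no active source: positions 2 5 15 17 18 stay [-round].
[+round] positions on the surface: 8 9 12 14.

4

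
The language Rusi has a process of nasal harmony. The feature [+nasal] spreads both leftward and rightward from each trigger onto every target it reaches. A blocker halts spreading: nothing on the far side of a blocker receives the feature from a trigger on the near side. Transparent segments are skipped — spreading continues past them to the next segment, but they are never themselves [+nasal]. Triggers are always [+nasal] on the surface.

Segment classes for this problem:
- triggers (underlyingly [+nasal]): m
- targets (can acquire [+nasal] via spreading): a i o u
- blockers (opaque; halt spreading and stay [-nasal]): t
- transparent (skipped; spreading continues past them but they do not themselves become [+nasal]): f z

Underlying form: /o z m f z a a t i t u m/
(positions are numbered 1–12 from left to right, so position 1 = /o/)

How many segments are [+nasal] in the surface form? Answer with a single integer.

6

From /m/ at 3 rightward: 4 /f/ transparent; 5 /z/ transparent; 6 /a/ → [+nasal]; 7 /a/ → [+nasal]; 8 /t/ blocks.
From /m/ at 3 leftward: 2 /z/ transparent; 1 /o/ → [+nasal]; word edge.
From /m/ at 12 rightward: word edge.
From /m/ at 12 leftward: 11 /u/ → [+nasal]; 10 /t/ blocks.
Target with no active source: position 9 stays [-nasal].
[+nasal] positions on the surface: 1 3 6 7 11 12.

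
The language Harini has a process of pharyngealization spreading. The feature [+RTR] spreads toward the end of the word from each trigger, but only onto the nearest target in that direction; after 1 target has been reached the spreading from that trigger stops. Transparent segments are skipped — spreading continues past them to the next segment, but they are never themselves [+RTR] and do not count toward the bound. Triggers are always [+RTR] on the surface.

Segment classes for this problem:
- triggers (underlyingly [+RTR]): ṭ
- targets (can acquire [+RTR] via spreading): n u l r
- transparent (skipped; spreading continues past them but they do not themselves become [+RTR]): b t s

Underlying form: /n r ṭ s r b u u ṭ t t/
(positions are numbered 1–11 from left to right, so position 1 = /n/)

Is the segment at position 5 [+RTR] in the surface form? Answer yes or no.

yes

From /ṭ/ at 3 rightward: 4 /s/ transparent; 5 /r/ → [+RTR]; bound reached.
From /ṭ/ at 9 rightward: 10 /t/ transparent; 11 /t/ transparent; word edge.
Targets with no active source: positions 1 2 7 8 stay [-emphatic].
[+RTR] positions on the surface: 3 5 9.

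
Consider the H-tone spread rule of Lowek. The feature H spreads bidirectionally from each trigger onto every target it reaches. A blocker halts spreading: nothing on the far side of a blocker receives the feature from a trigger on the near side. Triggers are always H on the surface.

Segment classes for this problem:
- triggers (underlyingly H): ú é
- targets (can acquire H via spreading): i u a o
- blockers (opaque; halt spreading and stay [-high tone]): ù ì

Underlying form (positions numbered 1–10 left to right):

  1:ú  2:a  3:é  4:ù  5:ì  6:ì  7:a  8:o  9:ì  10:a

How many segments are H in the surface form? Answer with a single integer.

From /ú/ at 1 rightward: 2 /a/ → H; 3 /é/ is itself a trigger — this domain ends here.
From /ú/ at 1 leftward: word edge.
From /é/ at 3 rightward: 4 /ù/ blocks.
From /é/ at 3 leftward: 2 /a/ → H; 1 /ú/ is itself a trigger — this domain ends here.
Targets with no active source: positions 7 8 10 stay [-high tone].
H positions on the surface: 1 2 3.

3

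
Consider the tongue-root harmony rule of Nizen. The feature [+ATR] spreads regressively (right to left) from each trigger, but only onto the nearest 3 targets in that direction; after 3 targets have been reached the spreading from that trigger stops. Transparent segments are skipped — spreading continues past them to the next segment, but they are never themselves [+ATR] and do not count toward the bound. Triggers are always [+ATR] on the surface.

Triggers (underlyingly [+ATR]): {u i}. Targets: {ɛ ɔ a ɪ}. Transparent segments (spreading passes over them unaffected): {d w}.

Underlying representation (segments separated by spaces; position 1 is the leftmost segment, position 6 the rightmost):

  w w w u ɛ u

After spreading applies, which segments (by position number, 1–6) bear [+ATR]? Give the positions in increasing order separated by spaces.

4 5 6

From /u/ at 4 leftward: 3 /w/ transparent; 2 /w/ transparent; 1 /w/ transparent; word edge.
From /u/ at 6 leftward: 5 /ɛ/ → [+ATR]; 4 /u/ is itself a trigger — this domain ends here.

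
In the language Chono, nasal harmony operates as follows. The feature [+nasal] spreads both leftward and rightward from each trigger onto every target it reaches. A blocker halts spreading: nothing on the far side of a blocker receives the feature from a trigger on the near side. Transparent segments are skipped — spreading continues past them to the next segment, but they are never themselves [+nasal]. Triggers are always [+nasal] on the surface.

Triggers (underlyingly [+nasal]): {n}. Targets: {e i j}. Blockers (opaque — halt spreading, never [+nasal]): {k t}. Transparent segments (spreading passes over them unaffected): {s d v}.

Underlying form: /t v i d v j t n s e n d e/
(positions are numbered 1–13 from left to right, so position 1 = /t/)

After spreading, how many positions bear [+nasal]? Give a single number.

From /n/ at 8 rightward: 9 /s/ transparent; 10 /e/ → [+nasal]; 11 /n/ is itself a trigger — this domain ends here.
From /n/ at 8 leftward: 7 /t/ blocks.
From /n/ at 11 rightward: 12 /d/ transparent; 13 /e/ → [+nasal]; word edge.
From /n/ at 11 leftward: 10 /e/ → [+nasal]; 9 /s/ transparent; 8 /n/ is itself a trigger — this domain ends here.
Targets with no active source: positions 3 6 stay [-nasal].
[+nasal] positions on the surface: 8 10 11 13.

4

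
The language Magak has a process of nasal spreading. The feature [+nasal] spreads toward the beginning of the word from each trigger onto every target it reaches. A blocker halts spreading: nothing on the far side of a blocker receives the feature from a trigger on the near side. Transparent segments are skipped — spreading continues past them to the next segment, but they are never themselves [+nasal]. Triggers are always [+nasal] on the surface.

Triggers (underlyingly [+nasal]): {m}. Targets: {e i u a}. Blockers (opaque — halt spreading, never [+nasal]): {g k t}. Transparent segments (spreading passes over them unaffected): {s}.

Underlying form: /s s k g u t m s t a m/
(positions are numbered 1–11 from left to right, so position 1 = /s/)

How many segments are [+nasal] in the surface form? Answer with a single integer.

From /m/ at 7 leftward: 6 /t/ blocks.
From /m/ at 11 leftward: 10 /a/ → [+nasal]; 9 /t/ blocks.
Target with no active source: position 5 stays [-nasal].
[+nasal] positions on the surface: 7 10 11.

3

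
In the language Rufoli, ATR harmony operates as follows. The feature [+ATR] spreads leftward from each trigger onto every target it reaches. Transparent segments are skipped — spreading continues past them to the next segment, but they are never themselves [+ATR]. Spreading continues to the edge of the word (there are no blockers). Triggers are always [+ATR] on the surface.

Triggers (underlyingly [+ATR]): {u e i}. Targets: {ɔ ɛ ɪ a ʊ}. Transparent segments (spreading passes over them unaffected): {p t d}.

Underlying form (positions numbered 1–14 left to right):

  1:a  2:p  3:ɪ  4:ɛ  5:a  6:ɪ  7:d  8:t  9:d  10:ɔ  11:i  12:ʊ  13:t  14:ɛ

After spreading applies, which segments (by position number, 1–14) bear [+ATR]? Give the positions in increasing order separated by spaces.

From /i/ at 11 leftward: 10 /ɔ/ → [+ATR]; 9 /d/ transparent; 8 /t/ transparent; 7 /d/ transparent; 6 /ɪ/ → [+ATR]; 5 /a/ → [+ATR]; 4 /ɛ/ → [+ATR]; 3 /ɪ/ → [+ATR]; 2 /p/ transparent; 1 /a/ → [+ATR]; word edge.
Targets with no active source: positions 12 14 stay [-ATR].

1 3 4 5 6 10 11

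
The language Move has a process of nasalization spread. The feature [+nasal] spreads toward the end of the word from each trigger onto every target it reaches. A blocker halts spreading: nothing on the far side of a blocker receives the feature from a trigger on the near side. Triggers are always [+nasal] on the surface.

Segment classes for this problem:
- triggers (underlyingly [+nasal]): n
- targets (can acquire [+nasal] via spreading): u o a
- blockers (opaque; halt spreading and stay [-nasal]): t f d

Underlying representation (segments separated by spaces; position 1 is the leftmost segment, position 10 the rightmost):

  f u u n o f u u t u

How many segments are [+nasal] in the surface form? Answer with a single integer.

From /n/ at 4 rightward: 5 /o/ → [+nasal]; 6 /f/ blocks.
Targets with no active source: positions 2 3 7 8 10 stay [-nasal].
[+nasal] positions on the surface: 4 5.

2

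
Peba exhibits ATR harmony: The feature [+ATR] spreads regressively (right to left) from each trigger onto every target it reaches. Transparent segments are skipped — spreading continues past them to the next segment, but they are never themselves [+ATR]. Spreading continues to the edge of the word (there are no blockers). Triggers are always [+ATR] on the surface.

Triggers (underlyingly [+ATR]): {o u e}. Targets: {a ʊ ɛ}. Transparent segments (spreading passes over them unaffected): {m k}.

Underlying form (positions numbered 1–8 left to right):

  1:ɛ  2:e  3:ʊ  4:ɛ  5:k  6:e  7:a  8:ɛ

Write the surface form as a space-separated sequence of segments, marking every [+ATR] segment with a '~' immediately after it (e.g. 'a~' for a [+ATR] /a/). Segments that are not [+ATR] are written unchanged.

ɛ~ e~ ʊ~ ɛ~ k e~ a ɛ

From /e/ at 2 leftward: 1 /ɛ/ → [+ATR]; word edge.
From /e/ at 6 leftward: 5 /k/ transparent; 4 /ɛ/ → [+ATR]; 3 /ʊ/ → [+ATR]; 2 /e/ is itself a trigger — this domain ends here.
Targets with no active source: positions 7 8 stay [-ATR].
[+ATR] positions on the surface: 1 2 3 4 6.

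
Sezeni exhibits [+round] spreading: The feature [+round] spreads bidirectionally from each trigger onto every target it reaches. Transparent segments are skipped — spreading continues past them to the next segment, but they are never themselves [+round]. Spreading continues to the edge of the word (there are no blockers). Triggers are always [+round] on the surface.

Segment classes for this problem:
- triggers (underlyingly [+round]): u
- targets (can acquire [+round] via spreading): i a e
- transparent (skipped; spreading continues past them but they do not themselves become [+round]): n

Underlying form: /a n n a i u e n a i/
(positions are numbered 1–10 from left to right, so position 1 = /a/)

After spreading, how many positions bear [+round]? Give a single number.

7

From /u/ at 6 rightward: 7 /e/ → [+round]; 8 /n/ transparent; 9 /a/ → [+round]; 10 /i/ → [+round]; word edge.
From /u/ at 6 leftward: 5 /i/ → [+round]; 4 /a/ → [+round]; 3 /n/ transparent; 2 /n/ transparent; 1 /a/ → [+round]; word edge.
[+round] positions on the surface: 1 4 5 6 7 9 10.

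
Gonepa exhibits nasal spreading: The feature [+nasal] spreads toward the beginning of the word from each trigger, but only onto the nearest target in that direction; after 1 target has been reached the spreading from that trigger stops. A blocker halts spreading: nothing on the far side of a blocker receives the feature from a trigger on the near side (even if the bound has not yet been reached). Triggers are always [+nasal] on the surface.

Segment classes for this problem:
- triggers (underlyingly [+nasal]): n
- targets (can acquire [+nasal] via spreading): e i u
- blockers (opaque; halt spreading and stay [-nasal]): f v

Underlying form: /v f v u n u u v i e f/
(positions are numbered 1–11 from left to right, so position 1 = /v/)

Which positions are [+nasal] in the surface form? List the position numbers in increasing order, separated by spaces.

From /n/ at 5 leftward: 4 /u/ → [+nasal]; bound reached.
Targets with no active source: positions 6 7 9 10 stay [-nasal].

4 5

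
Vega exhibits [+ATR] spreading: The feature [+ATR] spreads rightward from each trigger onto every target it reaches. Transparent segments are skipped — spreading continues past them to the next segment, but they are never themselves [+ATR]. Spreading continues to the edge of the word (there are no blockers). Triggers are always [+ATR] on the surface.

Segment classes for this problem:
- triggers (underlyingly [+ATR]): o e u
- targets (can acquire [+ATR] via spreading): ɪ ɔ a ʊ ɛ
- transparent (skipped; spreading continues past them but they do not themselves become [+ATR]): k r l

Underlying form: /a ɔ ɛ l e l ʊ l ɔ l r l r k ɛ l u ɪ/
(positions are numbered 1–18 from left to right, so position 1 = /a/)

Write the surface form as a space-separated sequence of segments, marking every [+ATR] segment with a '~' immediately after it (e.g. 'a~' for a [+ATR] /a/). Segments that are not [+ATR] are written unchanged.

a ɔ ɛ l e~ l ʊ~ l ɔ~ l r l r k ɛ~ l u~ ɪ~

From /e/ at 5 rightward: 6 /l/ transparent; 7 /ʊ/ → [+ATR]; 8 /l/ transparent; 9 /ɔ/ → [+ATR]; 10 /l/ transparent; 11 /r/ transparent; 12 /l/ transparent; 13 /r/ transparent; 14 /k/ transparent; 15 /ɛ/ → [+ATR]; 16 /l/ transparent; 17 /u/ is itself a trigger — this domain ends here.
From /u/ at 17 rightward: 18 /ɪ/ → [+ATR]; word edge.
Targets with no active source: positions 1 2 3 stay [-ATR].
[+ATR] positions on the surface: 5 7 9 15 17 18.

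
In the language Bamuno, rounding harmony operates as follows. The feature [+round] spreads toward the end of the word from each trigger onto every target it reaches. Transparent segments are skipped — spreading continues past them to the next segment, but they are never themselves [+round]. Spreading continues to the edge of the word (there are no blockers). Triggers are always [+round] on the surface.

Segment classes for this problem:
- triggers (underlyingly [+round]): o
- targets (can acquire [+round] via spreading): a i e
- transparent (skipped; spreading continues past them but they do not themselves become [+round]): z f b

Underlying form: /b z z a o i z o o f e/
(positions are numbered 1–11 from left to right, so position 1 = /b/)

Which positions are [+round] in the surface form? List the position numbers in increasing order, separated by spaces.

5 6 8 9 11

From /o/ at 5 rightward: 6 /i/ → [+round]; 7 /z/ transparent; 8 /o/ is itself a trigger — this domain ends here.
From /o/ at 8 rightward: 9 /o/ is itself a trigger — this domain ends here.
From /o/ at 9 rightward: 10 /f/ transparent; 11 /e/ → [+round]; word edge.
Target with no active source: position 4 stays [-round].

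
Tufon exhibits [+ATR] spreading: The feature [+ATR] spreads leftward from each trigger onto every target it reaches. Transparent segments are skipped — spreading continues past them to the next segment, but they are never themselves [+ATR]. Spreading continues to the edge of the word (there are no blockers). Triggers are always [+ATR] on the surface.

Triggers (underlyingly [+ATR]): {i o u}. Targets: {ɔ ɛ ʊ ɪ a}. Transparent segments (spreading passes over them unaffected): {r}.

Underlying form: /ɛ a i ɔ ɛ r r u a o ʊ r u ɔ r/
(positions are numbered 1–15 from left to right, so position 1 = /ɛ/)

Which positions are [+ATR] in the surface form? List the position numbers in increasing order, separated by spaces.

1 2 3 4 5 8 9 10 11 13

From /i/ at 3 leftward: 2 /a/ → [+ATR]; 1 /ɛ/ → [+ATR]; word edge.
From /u/ at 8 leftward: 7 /r/ transparent; 6 /r/ transparent; 5 /ɛ/ → [+ATR]; 4 /ɔ/ → [+ATR]; 3 /i/ is itself a trigger — this domain ends here.
From /o/ at 10 leftward: 9 /a/ → [+ATR]; 8 /u/ is itself a trigger — this domain ends here.
From /u/ at 13 leftward: 12 /r/ transparent; 11 /ʊ/ → [+ATR]; 10 /o/ is itself a trigger — this domain ends here.
Target with no active source: position 14 stays [-ATR].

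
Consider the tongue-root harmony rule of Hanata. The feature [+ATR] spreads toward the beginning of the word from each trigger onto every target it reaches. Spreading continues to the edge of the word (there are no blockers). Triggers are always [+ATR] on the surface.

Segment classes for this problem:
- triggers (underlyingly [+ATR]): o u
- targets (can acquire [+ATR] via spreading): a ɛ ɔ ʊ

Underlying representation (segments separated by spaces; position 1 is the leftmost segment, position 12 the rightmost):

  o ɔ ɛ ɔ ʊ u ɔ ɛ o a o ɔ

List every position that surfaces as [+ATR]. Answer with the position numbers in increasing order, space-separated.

1 2 3 4 5 6 7 8 9 10 11

From /o/ at 1 leftward: word edge.
From /u/ at 6 leftward: 5 /ʊ/ → [+ATR]; 4 /ɔ/ → [+ATR]; 3 /ɛ/ → [+ATR]; 2 /ɔ/ → [+ATR]; 1 /o/ is itself a trigger — this domain ends here.
From /o/ at 9 leftward: 8 /ɛ/ → [+ATR]; 7 /ɔ/ → [+ATR]; 6 /u/ is itself a trigger — this domain ends here.
From /o/ at 11 leftward: 10 /a/ → [+ATR]; 9 /o/ is itself a trigger — this domain ends here.
Target with no active source: position 12 stays [-ATR].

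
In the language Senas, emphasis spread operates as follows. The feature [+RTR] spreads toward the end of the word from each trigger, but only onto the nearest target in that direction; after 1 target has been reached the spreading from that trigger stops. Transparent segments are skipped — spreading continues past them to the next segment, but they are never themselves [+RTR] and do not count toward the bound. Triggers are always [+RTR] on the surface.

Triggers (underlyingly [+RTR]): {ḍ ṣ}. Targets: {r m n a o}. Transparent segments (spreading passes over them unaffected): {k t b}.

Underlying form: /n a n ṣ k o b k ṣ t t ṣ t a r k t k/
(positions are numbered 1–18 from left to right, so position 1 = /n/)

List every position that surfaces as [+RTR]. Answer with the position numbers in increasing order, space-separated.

From /ṣ/ at 4 rightward: 5 /k/ transparent; 6 /o/ → [+RTR]; bound reached.
From /ṣ/ at 9 rightward: 10 /t/ transparent; 11 /t/ transparent; 12 /ṣ/ is itself a trigger — this domain ends here.
From /ṣ/ at 12 rightward: 13 /t/ transparent; 14 /a/ → [+RTR]; bound reached.
Targets with no active source: positions 1 2 3 15 stay [-emphatic].

4 6 9 12 14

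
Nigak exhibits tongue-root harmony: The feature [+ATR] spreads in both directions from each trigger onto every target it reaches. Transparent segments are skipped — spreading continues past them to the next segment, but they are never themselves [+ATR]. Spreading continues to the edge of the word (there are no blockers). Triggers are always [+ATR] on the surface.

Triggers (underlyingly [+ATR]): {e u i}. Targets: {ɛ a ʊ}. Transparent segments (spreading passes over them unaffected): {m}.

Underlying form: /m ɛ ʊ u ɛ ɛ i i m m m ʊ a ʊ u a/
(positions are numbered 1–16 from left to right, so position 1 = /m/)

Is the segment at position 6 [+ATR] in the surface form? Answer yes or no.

From /u/ at 4 rightward: 5 /ɛ/ → [+ATR]; 6 /ɛ/ → [+ATR]; 7 /i/ is itself a trigger — this domain ends here.
From /u/ at 4 leftward: 3 /ʊ/ → [+ATR]; 2 /ɛ/ → [+ATR]; 1 /m/ transparent; word edge.
From /i/ at 7 rightward: 8 /i/ is itself a trigger — this domain ends here.
From /i/ at 7 leftward: 6 /ɛ/ → [+ATR]; 5 /ɛ/ → [+ATR]; 4 /u/ is itself a trigger — this domain ends here.
From /i/ at 8 rightward: 9 /m/ transparent; 10 /m/ transparent; 11 /m/ transparent; 12 /ʊ/ → [+ATR]; 13 /a/ → [+ATR]; 14 /ʊ/ → [+ATR]; 15 /u/ is itself a trigger — this domain ends here.
From /i/ at 8 leftward: 7 /i/ is itself a trigger — this domain ends here.
From /u/ at 15 rightward: 16 /a/ → [+ATR]; word edge.
From /u/ at 15 leftward: 14 /ʊ/ → [+ATR]; 13 /a/ → [+ATR]; 12 /ʊ/ → [+ATR]; 11 /m/ transparent; 10 /m/ transparent; 9 /m/ transparent; 8 /i/ is itself a trigger — this domain ends here.
[+ATR] positions on the surface: 2 3 4 5 6 7 8 12 13 14 15 16.

yes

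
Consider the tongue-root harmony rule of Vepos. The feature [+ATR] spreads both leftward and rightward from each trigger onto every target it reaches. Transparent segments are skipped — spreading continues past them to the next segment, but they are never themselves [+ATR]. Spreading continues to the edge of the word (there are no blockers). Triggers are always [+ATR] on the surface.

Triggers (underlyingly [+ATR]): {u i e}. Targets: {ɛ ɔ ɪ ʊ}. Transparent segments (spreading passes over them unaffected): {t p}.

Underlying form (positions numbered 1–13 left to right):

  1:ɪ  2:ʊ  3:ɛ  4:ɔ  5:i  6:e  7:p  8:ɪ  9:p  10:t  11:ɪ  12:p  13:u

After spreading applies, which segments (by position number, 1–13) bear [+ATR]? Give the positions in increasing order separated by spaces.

From /i/ at 5 rightward: 6 /e/ is itself a trigger — this domain ends here.
From /i/ at 5 leftward: 4 /ɔ/ → [+ATR]; 3 /ɛ/ → [+ATR]; 2 /ʊ/ → [+ATR]; 1 /ɪ/ → [+ATR]; word edge.
From /e/ at 6 rightward: 7 /p/ transparent; 8 /ɪ/ → [+ATR]; 9 /p/ transparent; 10 /t/ transparent; 11 /ɪ/ → [+ATR]; 12 /p/ transparent; 13 /u/ is itself a trigger — this domain ends here.
From /e/ at 6 leftward: 5 /i/ is itself a trigger — this domain ends here.
From /u/ at 13 rightward: word edge.
From /u/ at 13 leftward: 12 /p/ transparent; 11 /ɪ/ → [+ATR]; 10 /t/ transparent; 9 /p/ transparent; 8 /ɪ/ → [+ATR]; 7 /p/ transparent; 6 /e/ is itself a trigger — this domain ends here.

1 2 3 4 5 6 8 11 13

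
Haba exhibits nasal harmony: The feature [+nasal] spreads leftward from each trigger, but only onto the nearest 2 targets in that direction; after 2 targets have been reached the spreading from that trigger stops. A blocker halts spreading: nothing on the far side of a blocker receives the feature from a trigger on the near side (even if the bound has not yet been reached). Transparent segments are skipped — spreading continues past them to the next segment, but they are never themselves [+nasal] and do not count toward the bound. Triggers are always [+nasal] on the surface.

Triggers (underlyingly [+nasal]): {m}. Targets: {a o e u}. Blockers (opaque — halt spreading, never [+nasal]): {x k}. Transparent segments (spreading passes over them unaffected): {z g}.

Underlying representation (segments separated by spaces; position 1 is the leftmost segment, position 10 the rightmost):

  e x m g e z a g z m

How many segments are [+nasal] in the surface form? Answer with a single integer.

4

From /m/ at 3 leftward: 2 /x/ blocks.
From /m/ at 10 leftward: 9 /z/ transparent; 8 /g/ transparent; 7 /a/ → [+nasal]; 6 /z/ transparent; 5 /e/ → [+nasal]; bound reached.
Target with no active source: position 1 stays [-nasal].
[+nasal] positions on the surface: 3 5 7 10.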